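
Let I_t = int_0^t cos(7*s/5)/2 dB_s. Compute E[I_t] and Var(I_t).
E[I_t] = 0; Var(I_t) = t/8 + 5*sin(14*t/5)/112

The Itô integral of a deterministic integrand f(s) has mean 0 because each increment f(s) * (B_{s+ds} - B_s) has mean 0. By the Itô isometry:
  Var( int_0^t f(s) dB_s ) = E[ (int_0^t f(s) dB_s)^2 ] = int_0^t f(s)^2 ds.
Here f(s) = cos(7*s/5)/2, so f(s)^2 = cos(7*s/5)^2/4. Integrate:
  int_0^t (cos(7*s/5)^2/4) ds = t/8 + 5*sin(14*t/5)/112.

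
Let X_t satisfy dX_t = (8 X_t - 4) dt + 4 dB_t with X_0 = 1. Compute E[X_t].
E[X_t] = exp(8*t)/2 + 1/2

Taking expectations and using E[dB_t] = 0, the mean m(t) = E[X_t] satisfies the ODE m'(t) = a m(t) + b with m(0) = x_0. With a = 8, b = -4, x_0 = 1, the solution is
  m(t) = x_0 * exp(a t) + (b/a) * (exp(a t) - 1)
       = 1 * exp(8 t) + ((-4)/8) * (exp(8 t) - 1)
       = exp(8*t)/2 + 1/2.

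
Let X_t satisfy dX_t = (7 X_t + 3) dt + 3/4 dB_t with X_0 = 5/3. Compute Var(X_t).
Var(X_t) = 9*exp(14*t)/224 - 9/224

The variance V(t) = Var(X_t) satisfies V'(t) = 2 a V(t) + c^2 with V(0) = 0 (drift coefficient is linear in X, diffusion is constant). With a = 7, c = 3/4, the solution is
  V(t) = (c^2 / (2 a)) * (exp(2 a t) - 1)
       = ((3/4)^2 / (2*7)) * (exp(14 t) - 1)
       = 9*exp(14*t)/224 - 9/224.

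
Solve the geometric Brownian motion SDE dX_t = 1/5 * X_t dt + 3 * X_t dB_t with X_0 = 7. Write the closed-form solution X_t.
X_t = 7 * exp((-43/10) * t + (3) * B_t)

For GBM dX = mu X dt + sigma X dB with X_0 = x_0, apply Itô to Y = log X: dY = (mu - sigma^2/2) dt + sigma dB, so Y_t = log(x_0) + (mu - sigma^2/2) t + sigma B_t and hence X_t = x_0 * exp((mu - sigma^2/2) t + sigma B_t).
With mu = 1/5, sigma = 3, x_0 = 7, this gives:
  X_t = 7 * exp((-43/10) * t + (3) * B_t).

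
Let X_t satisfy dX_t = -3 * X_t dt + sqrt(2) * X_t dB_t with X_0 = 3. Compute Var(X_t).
Var(X_t) = (9*exp(2*t) - 9)*exp(-6*t)

For GBM dX = mu X dt + sigma X dB with X_0 = x_0, apply Itô to Y = log X: dY = (mu - sigma^2/2) dt + sigma dB, so Y_t = log(x_0) + (mu - sigma^2/2) t + sigma B_t and hence X_t = x_0 * exp((mu - sigma^2/2) t + sigma B_t).
With mu = -3, sigma = sqrt(2), x_0 = 3, this gives:
  X_t = 3 * exp((-4) * t + (sqrt(2)) * B_t).
Since sigma*B_t ~ Normal(0, sigma^2 t), E[exp(sigma*B_t)] = exp(sigma^2 t / 2); so E[X_t] = x_0 * exp((mu - sigma^2/2) t) * exp(sigma^2 t / 2) = x_0 * exp(mu t) = 3*exp(-3*t).
Var(X_t) = E[X_t^2] - (E[X_t])^2 = x_0^2 * exp(2 mu t) * (exp(sigma^2 t) - 1) = (9*exp(2*t) - 9)*exp(-6*t).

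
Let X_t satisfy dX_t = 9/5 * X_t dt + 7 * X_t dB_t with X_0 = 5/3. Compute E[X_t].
E[X_t] = 5*exp(9*t/5)/3

For GBM dX = mu X dt + sigma X dB with X_0 = x_0, apply Itô to Y = log X: dY = (mu - sigma^2/2) dt + sigma dB, so Y_t = log(x_0) + (mu - sigma^2/2) t + sigma B_t and hence X_t = x_0 * exp((mu - sigma^2/2) t + sigma B_t).
With mu = 9/5, sigma = 7, x_0 = 5/3, this gives:
  X_t = 5/3 * exp((-227/10) * t + (7) * B_t).
Since sigma*B_t ~ Normal(0, sigma^2 t), E[exp(sigma*B_t)] = exp(sigma^2 t / 2); so E[X_t] = x_0 * exp((mu - sigma^2/2) t) * exp(sigma^2 t / 2) = x_0 * exp(mu t) = 5*exp(9*t/5)/3.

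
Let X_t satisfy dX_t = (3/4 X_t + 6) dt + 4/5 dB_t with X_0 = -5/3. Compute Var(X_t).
Var(X_t) = 32*exp(3*t/2)/75 - 32/75

The variance V(t) = Var(X_t) satisfies V'(t) = 2 a V(t) + c^2 with V(0) = 0 (drift coefficient is linear in X, diffusion is constant). With a = 3/4, c = 4/5, the solution is
  V(t) = (c^2 / (2 a)) * (exp(2 a t) - 1)
       = ((4/5)^2 / (2*(3/4))) * (exp((3/2) t) - 1)
       = 32*exp(3*t/2)/75 - 32/75.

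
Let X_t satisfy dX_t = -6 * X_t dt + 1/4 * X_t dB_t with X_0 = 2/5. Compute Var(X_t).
Var(X_t) = (4*exp(t/16) - 4)*exp(-12*t)/25

For GBM dX = mu X dt + sigma X dB with X_0 = x_0, apply Itô to Y = log X: dY = (mu - sigma^2/2) dt + sigma dB, so Y_t = log(x_0) + (mu - sigma^2/2) t + sigma B_t and hence X_t = x_0 * exp((mu - sigma^2/2) t + sigma B_t).
With mu = -6, sigma = 1/4, x_0 = 2/5, this gives:
  X_t = 2/5 * exp((-193/32) * t + (1/4) * B_t).
Since sigma*B_t ~ Normal(0, sigma^2 t), E[exp(sigma*B_t)] = exp(sigma^2 t / 2); so E[X_t] = x_0 * exp((mu - sigma^2/2) t) * exp(sigma^2 t / 2) = x_0 * exp(mu t) = 2*exp(-6*t)/5.
Var(X_t) = E[X_t^2] - (E[X_t])^2 = x_0^2 * exp(2 mu t) * (exp(sigma^2 t) - 1) = (4*exp(t/16) - 4)*exp(-12*t)/25.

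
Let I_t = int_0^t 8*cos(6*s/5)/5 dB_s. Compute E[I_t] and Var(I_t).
E[I_t] = 0; Var(I_t) = 32*t/25 + 8*sin(12*t/5)/15

The Itô integral of a deterministic integrand f(s) has mean 0 because each increment f(s) * (B_{s+ds} - B_s) has mean 0. By the Itô isometry:
  Var( int_0^t f(s) dB_s ) = E[ (int_0^t f(s) dB_s)^2 ] = int_0^t f(s)^2 ds.
Here f(s) = 8*cos(6*s/5)/5, so f(s)^2 = 64*cos(6*s/5)^2/25. Integrate:
  int_0^t (64*cos(6*s/5)^2/25) ds = 32*t/25 + 8*sin(12*t/5)/15.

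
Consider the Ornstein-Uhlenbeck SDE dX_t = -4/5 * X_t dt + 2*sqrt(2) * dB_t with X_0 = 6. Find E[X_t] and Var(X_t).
E[X_t] = 6*exp(-4*t/5); Var(X_t) = 5 - 5*exp(-8*t/5)

The OU SDE dX = -theta X dt + sigma dB admits the integrating factor exp(theta t): d(exp(theta t) X_t) = sigma exp(theta t) dB_t. Integrating from 0 to t:
  X_t = x_0 * exp(-theta t) + sigma * int_0^t exp(-theta (t-s)) dB_s.
The Itô integral has mean 0 and (by the Itô isometry) variance sigma^2 * int_0^t exp(-2 theta (t - s)) ds = sigma^2 * (1 - exp(-2 theta t)) / (2 theta).
With theta = 4/5, sigma = 2*sqrt(2), x_0 = 6:
  E[X_t] = 6 * exp(-4/5 t) = 6*exp(-4*t/5)
  Var(X_t) = (2*sqrt(2))^2 * (1 - exp(-2*4/5 t)) / (2 * 4/5) = 5 - 5*exp(-8*t/5).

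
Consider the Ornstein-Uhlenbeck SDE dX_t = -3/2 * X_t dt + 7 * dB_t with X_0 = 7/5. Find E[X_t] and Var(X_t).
E[X_t] = 7*exp(-3*t/2)/5; Var(X_t) = 49/3 - 49*exp(-3*t)/3

The OU SDE dX = -theta X dt + sigma dB admits the integrating factor exp(theta t): d(exp(theta t) X_t) = sigma exp(theta t) dB_t. Integrating from 0 to t:
  X_t = x_0 * exp(-theta t) + sigma * int_0^t exp(-theta (t-s)) dB_s.
The Itô integral has mean 0 and (by the Itô isometry) variance sigma^2 * int_0^t exp(-2 theta (t - s)) ds = sigma^2 * (1 - exp(-2 theta t)) / (2 theta).
With theta = 3/2, sigma = 7, x_0 = 7/5:
  E[X_t] = 7/5 * exp(-3/2 t) = 7*exp(-3*t/2)/5
  Var(X_t) = (7)^2 * (1 - exp(-2*3/2 t)) / (2 * 3/2) = 49/3 - 49*exp(-3*t)/3.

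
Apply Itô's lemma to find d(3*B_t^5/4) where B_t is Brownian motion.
d(3*B_t^5/4) = (15*B_t^3/2) dt + (15*B_t^4/4) dB_t

Itô's formula for f(B_t) gives d f(B_t) = f'(B_t) dB_t + (1/2) f''(B_t) dt. Compute derivatives of f(x) = 3*x^5/4:
  f'(x)  = 15*x^4/4
  f''(x) = 15*x^3
Substitute x = B_t and multiply the f'' term by 1/2:
  drift     = (1/2) * (15*x^3) evaluated at B_t = 15*B_t^3/2
  diffusion = (15*x^4/4) evaluated at B_t = 15*B_t^4/4
Therefore d(3*B_t^5/4) = (15*B_t^3/2) dt + (15*B_t^4/4) dB_t.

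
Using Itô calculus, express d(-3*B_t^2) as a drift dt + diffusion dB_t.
d(-3*B_t^2) = (-3) dt + (-6*B_t) dB_t

Itô's formula for f(B_t) gives d f(B_t) = f'(B_t) dB_t + (1/2) f''(B_t) dt. Compute derivatives of f(x) = -3*x^2:
  f'(x)  = -6*x
  f''(x) = -6
Substitute x = B_t and multiply the f'' term by 1/2:
  drift     = (1/2) * (-6) evaluated at B_t = -3
  diffusion = (-6*x) evaluated at B_t = -6*B_t
Therefore d(-3*B_t^2) = (-3) dt + (-6*B_t) dB_t.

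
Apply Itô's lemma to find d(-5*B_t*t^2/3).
d(-5*B_t*t^2/3) = (-10*B_t*t/3) dt + (-5*t^2/3) dB_t

Itô's formula for f(t, x): d f(t, B_t) = (f_t + (1/2) f_xx) dt + f_x dB_t. Compute partials of f(t, x) = -5*t^2*x/3:
  f_t(t,x)  = -10*t*x/3
  f_x(t,x)  = -5*t^2/3
  f_xx(t,x) = 0
Assemble drift = f_t + (1/2) f_xx = -10*t*x/3 and diffusion = f_x = -5*t^2/3. Substituting x = B_t:
  d(-5*B_t*t^2/3) = (-10*B_t*t/3) dt + (-5*t^2/3) dB_t.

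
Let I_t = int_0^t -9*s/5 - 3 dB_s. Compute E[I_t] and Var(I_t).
E[I_t] = 0; Var(I_t) = 9*t*(3*t^2 + 15*t + 25)/25

The Itô integral of a deterministic integrand f(s) has mean 0 because each increment f(s) * (B_{s+ds} - B_s) has mean 0. By the Itô isometry:
  Var( int_0^t f(s) dB_s ) = E[ (int_0^t f(s) dB_s)^2 ] = int_0^t f(s)^2 ds.
Here f(s) = -9*s/5 - 3, so f(s)^2 = 9*(3*s + 5)^2/25. Integrate:
  int_0^t (9*(3*s + 5)^2/25) ds = 9*t*(3*t^2 + 15*t + 25)/25.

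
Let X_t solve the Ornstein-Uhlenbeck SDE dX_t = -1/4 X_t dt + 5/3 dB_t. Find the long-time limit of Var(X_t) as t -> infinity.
lim Var(X_t) = 50/9

The OU SDE dX = -theta X dt + sigma dB admits the integrating factor exp(theta t): d(exp(theta t) X_t) = sigma exp(theta t) dB_t. Integrating from 0 to t gives X_t = x_0 * exp(-theta t) + sigma * int_0^t exp(-theta (t-s)) dB_s for any initial x_0. The Itô integral has variance (by the Itô isometry) sigma^2 * int_0^t exp(-2 theta (t - s)) ds = sigma^2 * (1 - exp(-2 theta t)) / (2 theta), independent of x_0.
With theta = 1/4, sigma = 5/3:
  Var(X_t) = (5/3)^2 * (1 - exp(-2*1/4 t)) / (2 * 1/4) = 50/9 - 50*exp(-t/2)/9.
As t -> infinity, exp(-2*1/4 t) -> 0, so the stationary variance is sigma^2 / (2 theta) = 50/9.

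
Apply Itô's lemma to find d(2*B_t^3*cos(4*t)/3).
d(2*B_t^3*cos(4*t)/3) = (2*B_t*(-4*B_t^2*sin(4*t)/3 + cos(4*t))) dt + (2*B_t^2*cos(4*t)) dB_t

Itô's formula for f(t, x): d f(t, B_t) = (f_t + (1/2) f_xx) dt + f_x dB_t. Compute partials of f(t, x) = 2*x^3*cos(4*t)/3:
  f_t(t,x)  = -8*x^3*sin(4*t)/3
  f_x(t,x)  = 2*x^2*cos(4*t)
  f_xx(t,x) = 4*x*cos(4*t)
Assemble drift = f_t + (1/2) f_xx = 2*x*(-4*x^2*sin(4*t)/3 + cos(4*t)) and diffusion = f_x = 2*x^2*cos(4*t). Substituting x = B_t:
  d(2*B_t^3*cos(4*t)/3) = (2*B_t*(-4*B_t^2*sin(4*t)/3 + cos(4*t))) dt + (2*B_t^2*cos(4*t)) dB_t.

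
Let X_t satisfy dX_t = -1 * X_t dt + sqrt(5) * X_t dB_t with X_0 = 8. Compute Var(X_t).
Var(X_t) = (64*exp(5*t) - 64)*exp(-2*t)

For GBM dX = mu X dt + sigma X dB with X_0 = x_0, apply Itô to Y = log X: dY = (mu - sigma^2/2) dt + sigma dB, so Y_t = log(x_0) + (mu - sigma^2/2) t + sigma B_t and hence X_t = x_0 * exp((mu - sigma^2/2) t + sigma B_t).
With mu = -1, sigma = sqrt(5), x_0 = 8, this gives:
  X_t = 8 * exp((-7/2) * t + (sqrt(5)) * B_t).
Since sigma*B_t ~ Normal(0, sigma^2 t), E[exp(sigma*B_t)] = exp(sigma^2 t / 2); so E[X_t] = x_0 * exp((mu - sigma^2/2) t) * exp(sigma^2 t / 2) = x_0 * exp(mu t) = 8*exp(-t).
Var(X_t) = E[X_t^2] - (E[X_t])^2 = x_0^2 * exp(2 mu t) * (exp(sigma^2 t) - 1) = (64*exp(5*t) - 64)*exp(-2*t).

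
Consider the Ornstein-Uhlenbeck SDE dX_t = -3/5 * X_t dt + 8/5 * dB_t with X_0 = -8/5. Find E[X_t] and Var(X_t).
E[X_t] = -8*exp(-3*t/5)/5; Var(X_t) = 32/15 - 32*exp(-6*t/5)/15

The OU SDE dX = -theta X dt + sigma dB admits the integrating factor exp(theta t): d(exp(theta t) X_t) = sigma exp(theta t) dB_t. Integrating from 0 to t:
  X_t = x_0 * exp(-theta t) + sigma * int_0^t exp(-theta (t-s)) dB_s.
The Itô integral has mean 0 and (by the Itô isometry) variance sigma^2 * int_0^t exp(-2 theta (t - s)) ds = sigma^2 * (1 - exp(-2 theta t)) / (2 theta).
With theta = 3/5, sigma = 8/5, x_0 = -8/5:
  E[X_t] = -8/5 * exp(-3/5 t) = -8*exp(-3*t/5)/5
  Var(X_t) = (8/5)^2 * (1 - exp(-2*3/5 t)) / (2 * 3/5) = 32/15 - 32*exp(-6*t/5)/15.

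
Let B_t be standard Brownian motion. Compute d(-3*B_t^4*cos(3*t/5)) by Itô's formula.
d(-3*B_t^4*cos(3*t/5)) = (9*B_t^2*(B_t^2*sin(3*t/5) - 10*cos(3*t/5))/5) dt + (-12*B_t^3*cos(3*t/5)) dB_t

Itô's formula for f(t, x): d f(t, B_t) = (f_t + (1/2) f_xx) dt + f_x dB_t. Compute partials of f(t, x) = -3*x^4*cos(3*t/5):
  f_t(t,x)  = 9*x^4*sin(3*t/5)/5
  f_x(t,x)  = -12*x^3*cos(3*t/5)
  f_xx(t,x) = -36*x^2*cos(3*t/5)
Assemble drift = f_t + (1/2) f_xx = 9*x^2*(x^2*sin(3*t/5) - 10*cos(3*t/5))/5 and diffusion = f_x = -12*x^3*cos(3*t/5). Substituting x = B_t:
  d(-3*B_t^4*cos(3*t/5)) = (9*B_t^2*(B_t^2*sin(3*t/5) - 10*cos(3*t/5))/5) dt + (-12*B_t^3*cos(3*t/5)) dB_t.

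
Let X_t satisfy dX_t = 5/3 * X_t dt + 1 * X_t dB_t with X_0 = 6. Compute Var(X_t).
Var(X_t) = 36*(exp(t) - 1)*exp(10*t/3)

For GBM dX = mu X dt + sigma X dB with X_0 = x_0, apply Itô to Y = log X: dY = (mu - sigma^2/2) dt + sigma dB, so Y_t = log(x_0) + (mu - sigma^2/2) t + sigma B_t and hence X_t = x_0 * exp((mu - sigma^2/2) t + sigma B_t).
With mu = 5/3, sigma = 1, x_0 = 6, this gives:
  X_t = 6 * exp((7/6) * t + (1) * B_t).
Since sigma*B_t ~ Normal(0, sigma^2 t), E[exp(sigma*B_t)] = exp(sigma^2 t / 2); so E[X_t] = x_0 * exp((mu - sigma^2/2) t) * exp(sigma^2 t / 2) = x_0 * exp(mu t) = 6*exp(5*t/3).
Var(X_t) = E[X_t^2] - (E[X_t])^2 = x_0^2 * exp(2 mu t) * (exp(sigma^2 t) - 1) = 36*(exp(t) - 1)*exp(10*t/3).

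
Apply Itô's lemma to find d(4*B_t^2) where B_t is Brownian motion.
d(4*B_t^2) = (4) dt + (8*B_t) dB_t

Itô's formula for f(B_t) gives d f(B_t) = f'(B_t) dB_t + (1/2) f''(B_t) dt. Compute derivatives of f(x) = 4*x^2:
  f'(x)  = 8*x
  f''(x) = 8
Substitute x = B_t and multiply the f'' term by 1/2:
  drift     = (1/2) * (8) evaluated at B_t = 4
  diffusion = (8*x) evaluated at B_t = 8*B_t
Therefore d(4*B_t^2) = (4) dt + (8*B_t) dB_t.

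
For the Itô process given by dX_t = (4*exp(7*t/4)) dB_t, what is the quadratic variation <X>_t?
<X>_t = 32*exp(7*t/2)/7 - 32/7

For an Itô process dX_t = a(t) dt + b(t) dB_t, the quadratic variation is <X>_t = int_0^t b(s)^2 ds (the drift term does not contribute). Here b(s) = 4*exp(7*s/4), so
  b(s)^2 = 16*exp(7*s/2).
Integrating from 0 to t:
  <X>_t = int_0^t (16*exp(7*s/2)) ds = 32*exp(7*t/2)/7 - 32/7.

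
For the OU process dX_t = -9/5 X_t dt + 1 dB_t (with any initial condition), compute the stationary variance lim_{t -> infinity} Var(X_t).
lim Var(X_t) = 5/18

The OU SDE dX = -theta X dt + sigma dB admits the integrating factor exp(theta t): d(exp(theta t) X_t) = sigma exp(theta t) dB_t. Integrating from 0 to t gives X_t = x_0 * exp(-theta t) + sigma * int_0^t exp(-theta (t-s)) dB_s for any initial x_0. The Itô integral has variance (by the Itô isometry) sigma^2 * int_0^t exp(-2 theta (t - s)) ds = sigma^2 * (1 - exp(-2 theta t)) / (2 theta), independent of x_0.
With theta = 9/5, sigma = 1:
  Var(X_t) = (1)^2 * (1 - exp(-2*9/5 t)) / (2 * 9/5) = 5/18 - 5*exp(-18*t/5)/18.
As t -> infinity, exp(-2*9/5 t) -> 0, so the stationary variance is sigma^2 / (2 theta) = 5/18.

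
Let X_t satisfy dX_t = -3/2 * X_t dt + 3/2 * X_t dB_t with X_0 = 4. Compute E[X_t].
E[X_t] = 4*exp(-3*t/2)

For GBM dX = mu X dt + sigma X dB with X_0 = x_0, apply Itô to Y = log X: dY = (mu - sigma^2/2) dt + sigma dB, so Y_t = log(x_0) + (mu - sigma^2/2) t + sigma B_t and hence X_t = x_0 * exp((mu - sigma^2/2) t + sigma B_t).
With mu = -3/2, sigma = 3/2, x_0 = 4, this gives:
  X_t = 4 * exp((-21/8) * t + (3/2) * B_t).
Since sigma*B_t ~ Normal(0, sigma^2 t), E[exp(sigma*B_t)] = exp(sigma^2 t / 2); so E[X_t] = x_0 * exp((mu - sigma^2/2) t) * exp(sigma^2 t / 2) = x_0 * exp(mu t) = 4*exp(-3*t/2).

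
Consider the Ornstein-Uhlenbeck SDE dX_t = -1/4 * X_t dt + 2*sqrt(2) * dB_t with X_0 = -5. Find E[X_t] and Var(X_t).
E[X_t] = -5*exp(-t/4); Var(X_t) = 16 - 16*exp(-t/2)

The OU SDE dX = -theta X dt + sigma dB admits the integrating factor exp(theta t): d(exp(theta t) X_t) = sigma exp(theta t) dB_t. Integrating from 0 to t:
  X_t = x_0 * exp(-theta t) + sigma * int_0^t exp(-theta (t-s)) dB_s.
The Itô integral has mean 0 and (by the Itô isometry) variance sigma^2 * int_0^t exp(-2 theta (t - s)) ds = sigma^2 * (1 - exp(-2 theta t)) / (2 theta).
With theta = 1/4, sigma = 2*sqrt(2), x_0 = -5:
  E[X_t] = -5 * exp(-1/4 t) = -5*exp(-t/4)
  Var(X_t) = (2*sqrt(2))^2 * (1 - exp(-2*1/4 t)) / (2 * 1/4) = 16 - 16*exp(-t/2).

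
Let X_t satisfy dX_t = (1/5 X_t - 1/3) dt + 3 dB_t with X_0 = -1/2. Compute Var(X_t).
Var(X_t) = 45*exp(2*t/5)/2 - 45/2

The variance V(t) = Var(X_t) satisfies V'(t) = 2 a V(t) + c^2 with V(0) = 0 (drift coefficient is linear in X, diffusion is constant). With a = 1/5, c = 3, the solution is
  V(t) = (c^2 / (2 a)) * (exp(2 a t) - 1)
       = (3^2 / (2*(1/5))) * (exp((2/5) t) - 1)
       = 45*exp(2*t/5)/2 - 45/2.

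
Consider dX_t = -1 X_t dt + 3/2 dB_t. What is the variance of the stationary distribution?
lim Var(X_t) = 9/8

The OU SDE dX = -theta X dt + sigma dB admits the integrating factor exp(theta t): d(exp(theta t) X_t) = sigma exp(theta t) dB_t. Integrating from 0 to t gives X_t = x_0 * exp(-theta t) + sigma * int_0^t exp(-theta (t-s)) dB_s for any initial x_0. The Itô integral has variance (by the Itô isometry) sigma^2 * int_0^t exp(-2 theta (t - s)) ds = sigma^2 * (1 - exp(-2 theta t)) / (2 theta), independent of x_0.
With theta = 1, sigma = 3/2:
  Var(X_t) = (3/2)^2 * (1 - exp(-2*1 t)) / (2 * 1) = 9/8 - 9*exp(-2*t)/8.
As t -> infinity, exp(-2*1 t) -> 0, so the stationary variance is sigma^2 / (2 theta) = 9/8.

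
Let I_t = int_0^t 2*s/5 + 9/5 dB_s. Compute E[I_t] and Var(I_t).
E[I_t] = 0; Var(I_t) = t*(4*t^2 + 54*t + 243)/75

The Itô integral of a deterministic integrand f(s) has mean 0 because each increment f(s) * (B_{s+ds} - B_s) has mean 0. By the Itô isometry:
  Var( int_0^t f(s) dB_s ) = E[ (int_0^t f(s) dB_s)^2 ] = int_0^t f(s)^2 ds.
Here f(s) = 2*s/5 + 9/5, so f(s)^2 = (2*s + 9)^2/25. Integrate:
  int_0^t ((2*s + 9)^2/25) ds = t*(4*t^2 + 54*t + 243)/75.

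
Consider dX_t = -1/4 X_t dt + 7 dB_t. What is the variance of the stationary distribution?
lim Var(X_t) = 98

The OU SDE dX = -theta X dt + sigma dB admits the integrating factor exp(theta t): d(exp(theta t) X_t) = sigma exp(theta t) dB_t. Integrating from 0 to t gives X_t = x_0 * exp(-theta t) + sigma * int_0^t exp(-theta (t-s)) dB_s for any initial x_0. The Itô integral has variance (by the Itô isometry) sigma^2 * int_0^t exp(-2 theta (t - s)) ds = sigma^2 * (1 - exp(-2 theta t)) / (2 theta), independent of x_0.
With theta = 1/4, sigma = 7:
  Var(X_t) = (7)^2 * (1 - exp(-2*1/4 t)) / (2 * 1/4) = 98 - 98*exp(-t/2).
As t -> infinity, exp(-2*1/4 t) -> 0, so the stationary variance is sigma^2 / (2 theta) = 98.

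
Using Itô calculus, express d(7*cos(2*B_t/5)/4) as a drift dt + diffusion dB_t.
d(7*cos(2*B_t/5)/4) = (-7*cos(2*B_t/5)/50) dt + (-7*sin(2*B_t/5)/10) dB_t

Itô's formula for f(B_t) gives d f(B_t) = f'(B_t) dB_t + (1/2) f''(B_t) dt. Compute derivatives of f(x) = 7*cos(2*x/5)/4:
  f'(x)  = -7*sin(2*x/5)/10
  f''(x) = -7*cos(2*x/5)/25
Substitute x = B_t and multiply the f'' term by 1/2:
  drift     = (1/2) * (-7*cos(2*x/5)/25) evaluated at B_t = -7*cos(2*B_t/5)/50
  diffusion = (-7*sin(2*x/5)/10) evaluated at B_t = -7*sin(2*B_t/5)/10
Therefore d(7*cos(2*B_t/5)/4) = (-7*cos(2*B_t/5)/50) dt + (-7*sin(2*B_t/5)/10) dB_t.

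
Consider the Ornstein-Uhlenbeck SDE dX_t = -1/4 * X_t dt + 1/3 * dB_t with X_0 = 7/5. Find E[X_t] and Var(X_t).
E[X_t] = 7*exp(-t/4)/5; Var(X_t) = 2/9 - 2*exp(-t/2)/9

The OU SDE dX = -theta X dt + sigma dB admits the integrating factor exp(theta t): d(exp(theta t) X_t) = sigma exp(theta t) dB_t. Integrating from 0 to t:
  X_t = x_0 * exp(-theta t) + sigma * int_0^t exp(-theta (t-s)) dB_s.
The Itô integral has mean 0 and (by the Itô isometry) variance sigma^2 * int_0^t exp(-2 theta (t - s)) ds = sigma^2 * (1 - exp(-2 theta t)) / (2 theta).
With theta = 1/4, sigma = 1/3, x_0 = 7/5:
  E[X_t] = 7/5 * exp(-1/4 t) = 7*exp(-t/4)/5
  Var(X_t) = (1/3)^2 * (1 - exp(-2*1/4 t)) / (2 * 1/4) = 2/9 - 2*exp(-t/2)/9.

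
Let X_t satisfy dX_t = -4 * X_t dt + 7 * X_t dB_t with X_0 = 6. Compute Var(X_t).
Var(X_t) = (36*exp(49*t) - 36)*exp(-8*t)

For GBM dX = mu X dt + sigma X dB with X_0 = x_0, apply Itô to Y = log X: dY = (mu - sigma^2/2) dt + sigma dB, so Y_t = log(x_0) + (mu - sigma^2/2) t + sigma B_t and hence X_t = x_0 * exp((mu - sigma^2/2) t + sigma B_t).
With mu = -4, sigma = 7, x_0 = 6, this gives:
  X_t = 6 * exp((-57/2) * t + (7) * B_t).
Since sigma*B_t ~ Normal(0, sigma^2 t), E[exp(sigma*B_t)] = exp(sigma^2 t / 2); so E[X_t] = x_0 * exp((mu - sigma^2/2) t) * exp(sigma^2 t / 2) = x_0 * exp(mu t) = 6*exp(-4*t).
Var(X_t) = E[X_t^2] - (E[X_t])^2 = x_0^2 * exp(2 mu t) * (exp(sigma^2 t) - 1) = (36*exp(49*t) - 36)*exp(-8*t).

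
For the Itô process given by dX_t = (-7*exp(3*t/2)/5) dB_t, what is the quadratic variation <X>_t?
<X>_t = 49*exp(3*t)/75 - 49/75

For an Itô process dX_t = a(t) dt + b(t) dB_t, the quadratic variation is <X>_t = int_0^t b(s)^2 ds (the drift term does not contribute). Here b(s) = -7*exp(3*s/2)/5, so
  b(s)^2 = 49*exp(3*s)/25.
Integrating from 0 to t:
  <X>_t = int_0^t (49*exp(3*s)/25) ds = 49*exp(3*t)/75 - 49/75.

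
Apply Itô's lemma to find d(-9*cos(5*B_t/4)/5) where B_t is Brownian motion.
d(-9*cos(5*B_t/4)/5) = (45*cos(5*B_t/4)/32) dt + (9*sin(5*B_t/4)/4) dB_t

Itô's formula for f(B_t) gives d f(B_t) = f'(B_t) dB_t + (1/2) f''(B_t) dt. Compute derivatives of f(x) = -9*cos(5*x/4)/5:
  f'(x)  = 9*sin(5*x/4)/4
  f''(x) = 45*cos(5*x/4)/16
Substitute x = B_t and multiply the f'' term by 1/2:
  drift     = (1/2) * (45*cos(5*x/4)/16) evaluated at B_t = 45*cos(5*B_t/4)/32
  diffusion = (9*sin(5*x/4)/4) evaluated at B_t = 9*sin(5*B_t/4)/4
Therefore d(-9*cos(5*B_t/4)/5) = (45*cos(5*B_t/4)/32) dt + (9*sin(5*B_t/4)/4) dB_t.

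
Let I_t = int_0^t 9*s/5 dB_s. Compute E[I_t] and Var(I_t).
E[I_t] = 0; Var(I_t) = 27*t^3/25

The Itô integral of a deterministic integrand f(s) has mean 0 because each increment f(s) * (B_{s+ds} - B_s) has mean 0. By the Itô isometry:
  Var( int_0^t f(s) dB_s ) = E[ (int_0^t f(s) dB_s)^2 ] = int_0^t f(s)^2 ds.
Here f(s) = 9*s/5, so f(s)^2 = 81*s^2/25. Integrate:
  int_0^t (81*s^2/25) ds = 27*t^3/25.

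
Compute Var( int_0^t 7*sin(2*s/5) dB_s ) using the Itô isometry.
Var = 49*t/2 - 245*sin(4*t/5)/8

The Itô integral of a deterministic integrand f(s) has mean 0 because each increment f(s) * (B_{s+ds} - B_s) has mean 0. By the Itô isometry:
  Var( int_0^t f(s) dB_s ) = E[ (int_0^t f(s) dB_s)^2 ] = int_0^t f(s)^2 ds.
Here f(s) = 7*sin(2*s/5), so f(s)^2 = 49*sin(2*s/5)^2. Integrate:
  int_0^t (49*sin(2*s/5)^2) ds = 49*t/2 - 245*sin(4*t/5)/8.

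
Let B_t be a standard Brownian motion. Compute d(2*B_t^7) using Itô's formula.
d(2*B_t^7) = (42*B_t^5) dt + (14*B_t^6) dB_t

Itô's formula for f(B_t) gives d f(B_t) = f'(B_t) dB_t + (1/2) f''(B_t) dt. Compute derivatives of f(x) = 2*x^7:
  f'(x)  = 14*x^6
  f''(x) = 84*x^5
Substitute x = B_t and multiply the f'' term by 1/2:
  drift     = (1/2) * (84*x^5) evaluated at B_t = 42*B_t^5
  diffusion = (14*x^6) evaluated at B_t = 14*B_t^6
Therefore d(2*B_t^7) = (42*B_t^5) dt + (14*B_t^6) dB_t.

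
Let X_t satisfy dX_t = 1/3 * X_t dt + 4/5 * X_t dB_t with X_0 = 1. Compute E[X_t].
E[X_t] = exp(t/3)

For GBM dX = mu X dt + sigma X dB with X_0 = x_0, apply Itô to Y = log X: dY = (mu - sigma^2/2) dt + sigma dB, so Y_t = log(x_0) + (mu - sigma^2/2) t + sigma B_t and hence X_t = x_0 * exp((mu - sigma^2/2) t + sigma B_t).
With mu = 1/3, sigma = 4/5, x_0 = 1, this gives:
  X_t = 1 * exp((1/75) * t + (4/5) * B_t).
Since sigma*B_t ~ Normal(0, sigma^2 t), E[exp(sigma*B_t)] = exp(sigma^2 t / 2); so E[X_t] = x_0 * exp((mu - sigma^2/2) t) * exp(sigma^2 t / 2) = x_0 * exp(mu t) = exp(t/3).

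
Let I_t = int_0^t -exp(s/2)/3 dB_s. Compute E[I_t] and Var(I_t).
E[I_t] = 0; Var(I_t) = exp(t)/9 - 1/9

The Itô integral of a deterministic integrand f(s) has mean 0 because each increment f(s) * (B_{s+ds} - B_s) has mean 0. By the Itô isometry:
  Var( int_0^t f(s) dB_s ) = E[ (int_0^t f(s) dB_s)^2 ] = int_0^t f(s)^2 ds.
Here f(s) = -exp(s/2)/3, so f(s)^2 = exp(s)/9. Integrate:
  int_0^t (exp(s)/9) ds = exp(t)/9 - 1/9.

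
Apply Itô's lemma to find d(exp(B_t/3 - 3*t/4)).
d(exp(B_t/3 - 3*t/4)) = (-25*exp(B_t/3 - 3*t/4)/36) dt + (exp(B_t/3 - 3*t/4)/3) dB_t

Itô's formula for f(t, x): d f(t, B_t) = (f_t + (1/2) f_xx) dt + f_x dB_t. Compute partials of f(t, x) = exp(-3*t/4 + x/3):
  f_t(t,x)  = -3*exp(-3*t/4 + x/3)/4
  f_x(t,x)  = exp(-3*t/4 + x/3)/3
  f_xx(t,x) = exp(-3*t/4 + x/3)/9
Assemble drift = f_t + (1/2) f_xx = -25*exp(-3*t/4 + x/3)/36 and diffusion = f_x = exp(-3*t/4 + x/3)/3. Substituting x = B_t:
  d(exp(B_t/3 - 3*t/4)) = (-25*exp(B_t/3 - 3*t/4)/36) dt + (exp(B_t/3 - 3*t/4)/3) dB_t.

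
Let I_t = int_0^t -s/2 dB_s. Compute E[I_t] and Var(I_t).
E[I_t] = 0; Var(I_t) = t^3/12

The Itô integral of a deterministic integrand f(s) has mean 0 because each increment f(s) * (B_{s+ds} - B_s) has mean 0. By the Itô isometry:
  Var( int_0^t f(s) dB_s ) = E[ (int_0^t f(s) dB_s)^2 ] = int_0^t f(s)^2 ds.
Here f(s) = -s/2, so f(s)^2 = s^2/4. Integrate:
  int_0^t (s^2/4) ds = t^3/12.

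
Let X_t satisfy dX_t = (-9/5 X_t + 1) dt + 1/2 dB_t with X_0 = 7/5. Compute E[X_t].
E[X_t] = 5/9 + 38*exp(-9*t/5)/45

Taking expectations and using E[dB_t] = 0, the mean m(t) = E[X_t] satisfies the ODE m'(t) = a m(t) + b with m(0) = x_0. With a = -9/5, b = 1, x_0 = 7/5, the solution is
  m(t) = x_0 * exp(a t) + (b/a) * (exp(a t) - 1)
       = (7/5) * exp((-9/5) t) + (1/(-9/5)) * (exp((-9/5) t) - 1)
       = 5/9 + 38*exp(-9*t/5)/45.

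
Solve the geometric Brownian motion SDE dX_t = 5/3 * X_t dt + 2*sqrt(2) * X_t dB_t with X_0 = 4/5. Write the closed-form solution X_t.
X_t = 4/5 * exp((-7/3) * t + (2*sqrt(2)) * B_t)

For GBM dX = mu X dt + sigma X dB with X_0 = x_0, apply Itô to Y = log X: dY = (mu - sigma^2/2) dt + sigma dB, so Y_t = log(x_0) + (mu - sigma^2/2) t + sigma B_t and hence X_t = x_0 * exp((mu - sigma^2/2) t + sigma B_t).
With mu = 5/3, sigma = 2*sqrt(2), x_0 = 4/5, this gives:
  X_t = 4/5 * exp((-7/3) * t + (2*sqrt(2)) * B_t).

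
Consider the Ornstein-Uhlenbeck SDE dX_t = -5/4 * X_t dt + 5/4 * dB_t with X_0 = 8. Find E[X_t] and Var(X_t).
E[X_t] = 8*exp(-5*t/4); Var(X_t) = 5/8 - 5*exp(-5*t/2)/8

The OU SDE dX = -theta X dt + sigma dB admits the integrating factor exp(theta t): d(exp(theta t) X_t) = sigma exp(theta t) dB_t. Integrating from 0 to t:
  X_t = x_0 * exp(-theta t) + sigma * int_0^t exp(-theta (t-s)) dB_s.
The Itô integral has mean 0 and (by the Itô isometry) variance sigma^2 * int_0^t exp(-2 theta (t - s)) ds = sigma^2 * (1 - exp(-2 theta t)) / (2 theta).
With theta = 5/4, sigma = 5/4, x_0 = 8:
  E[X_t] = 8 * exp(-5/4 t) = 8*exp(-5*t/4)
  Var(X_t) = (5/4)^2 * (1 - exp(-2*5/4 t)) / (2 * 5/4) = 5/8 - 5*exp(-5*t/2)/8.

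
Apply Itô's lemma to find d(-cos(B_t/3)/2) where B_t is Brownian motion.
d(-cos(B_t/3)/2) = (cos(B_t/3)/36) dt + (sin(B_t/3)/6) dB_t

Itô's formula for f(B_t) gives d f(B_t) = f'(B_t) dB_t + (1/2) f''(B_t) dt. Compute derivatives of f(x) = -cos(x/3)/2:
  f'(x)  = sin(x/3)/6
  f''(x) = cos(x/3)/18
Substitute x = B_t and multiply the f'' term by 1/2:
  drift     = (1/2) * (cos(x/3)/18) evaluated at B_t = cos(B_t/3)/36
  diffusion = (sin(x/3)/6) evaluated at B_t = sin(B_t/3)/6
Therefore d(-cos(B_t/3)/2) = (cos(B_t/3)/36) dt + (sin(B_t/3)/6) dB_t.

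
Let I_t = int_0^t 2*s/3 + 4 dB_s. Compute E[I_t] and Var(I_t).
E[I_t] = 0; Var(I_t) = 4*t*(t^2 + 18*t + 108)/27

The Itô integral of a deterministic integrand f(s) has mean 0 because each increment f(s) * (B_{s+ds} - B_s) has mean 0. By the Itô isometry:
  Var( int_0^t f(s) dB_s ) = E[ (int_0^t f(s) dB_s)^2 ] = int_0^t f(s)^2 ds.
Here f(s) = 2*s/3 + 4, so f(s)^2 = 4*(s + 6)^2/9. Integrate:
  int_0^t (4*(s + 6)^2/9) ds = 4*t*(t^2 + 18*t + 108)/27.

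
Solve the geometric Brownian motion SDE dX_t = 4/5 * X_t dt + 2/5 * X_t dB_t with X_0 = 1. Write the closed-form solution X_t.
X_t = 1 * exp((18/25) * t + (2/5) * B_t)

For GBM dX = mu X dt + sigma X dB with X_0 = x_0, apply Itô to Y = log X: dY = (mu - sigma^2/2) dt + sigma dB, so Y_t = log(x_0) + (mu - sigma^2/2) t + sigma B_t and hence X_t = x_0 * exp((mu - sigma^2/2) t + sigma B_t).
With mu = 4/5, sigma = 2/5, x_0 = 1, this gives:
  X_t = 1 * exp((18/25) * t + (2/5) * B_t).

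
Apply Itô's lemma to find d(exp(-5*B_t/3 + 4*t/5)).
d(exp(-5*B_t/3 + 4*t/5)) = (197*exp(-5*B_t/3 + 4*t/5)/90) dt + (-5*exp(-5*B_t/3 + 4*t/5)/3) dB_t

Itô's formula for f(t, x): d f(t, B_t) = (f_t + (1/2) f_xx) dt + f_x dB_t. Compute partials of f(t, x) = exp(4*t/5 - 5*x/3):
  f_t(t,x)  = 4*exp(4*t/5 - 5*x/3)/5
  f_x(t,x)  = -5*exp(4*t/5 - 5*x/3)/3
  f_xx(t,x) = 25*exp(4*t/5 - 5*x/3)/9
Assemble drift = f_t + (1/2) f_xx = 197*exp(4*t/5 - 5*x/3)/90 and diffusion = f_x = -5*exp(4*t/5 - 5*x/3)/3. Substituting x = B_t:
  d(exp(-5*B_t/3 + 4*t/5)) = (197*exp(-5*B_t/3 + 4*t/5)/90) dt + (-5*exp(-5*B_t/3 + 4*t/5)/3) dB_t.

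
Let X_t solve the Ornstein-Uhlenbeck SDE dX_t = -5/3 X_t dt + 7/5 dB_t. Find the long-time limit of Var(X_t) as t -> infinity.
lim Var(X_t) = 147/250

The OU SDE dX = -theta X dt + sigma dB admits the integrating factor exp(theta t): d(exp(theta t) X_t) = sigma exp(theta t) dB_t. Integrating from 0 to t gives X_t = x_0 * exp(-theta t) + sigma * int_0^t exp(-theta (t-s)) dB_s for any initial x_0. The Itô integral has variance (by the Itô isometry) sigma^2 * int_0^t exp(-2 theta (t - s)) ds = sigma^2 * (1 - exp(-2 theta t)) / (2 theta), independent of x_0.
With theta = 5/3, sigma = 7/5:
  Var(X_t) = (7/5)^2 * (1 - exp(-2*5/3 t)) / (2 * 5/3) = 147/250 - 147*exp(-10*t/3)/250.
As t -> infinity, exp(-2*5/3 t) -> 0, so the stationary variance is sigma^2 / (2 theta) = 147/250.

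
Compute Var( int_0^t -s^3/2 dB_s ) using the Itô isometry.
Var = t^7/28

The Itô integral of a deterministic integrand f(s) has mean 0 because each increment f(s) * (B_{s+ds} - B_s) has mean 0. By the Itô isometry:
  Var( int_0^t f(s) dB_s ) = E[ (int_0^t f(s) dB_s)^2 ] = int_0^t f(s)^2 ds.
Here f(s) = -s^3/2, so f(s)^2 = s^6/4. Integrate:
  int_0^t (s^6/4) ds = t^7/28.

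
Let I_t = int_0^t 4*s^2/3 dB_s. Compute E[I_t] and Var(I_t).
E[I_t] = 0; Var(I_t) = 16*t^5/45

The Itô integral of a deterministic integrand f(s) has mean 0 because each increment f(s) * (B_{s+ds} - B_s) has mean 0. By the Itô isometry:
  Var( int_0^t f(s) dB_s ) = E[ (int_0^t f(s) dB_s)^2 ] = int_0^t f(s)^2 ds.
Here f(s) = 4*s^2/3, so f(s)^2 = 16*s^4/9. Integrate:
  int_0^t (16*s^4/9) ds = 16*t^5/45.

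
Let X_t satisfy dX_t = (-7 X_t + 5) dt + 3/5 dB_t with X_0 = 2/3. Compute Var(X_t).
Var(X_t) = 9/350 - 9*exp(-14*t)/350

The variance V(t) = Var(X_t) satisfies V'(t) = 2 a V(t) + c^2 with V(0) = 0 (drift coefficient is linear in X, diffusion is constant). With a = -7, c = 3/5, the solution is
  V(t) = (c^2 / (2 a)) * (exp(2 a t) - 1)
       = ((3/5)^2 / (2*(-7))) * (exp((-14) t) - 1)
       = 9/350 - 9*exp(-14*t)/350.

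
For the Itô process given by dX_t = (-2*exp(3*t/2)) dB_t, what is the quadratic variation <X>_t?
<X>_t = 4*exp(3*t)/3 - 4/3

For an Itô process dX_t = a(t) dt + b(t) dB_t, the quadratic variation is <X>_t = int_0^t b(s)^2 ds (the drift term does not contribute). Here b(s) = -2*exp(3*s/2), so
  b(s)^2 = 4*exp(3*s).
Integrating from 0 to t:
  <X>_t = int_0^t (4*exp(3*s)) ds = 4*exp(3*t)/3 - 4/3.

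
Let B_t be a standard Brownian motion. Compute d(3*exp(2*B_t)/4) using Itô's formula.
d(3*exp(2*B_t)/4) = (3*exp(2*B_t)/2) dt + (3*exp(2*B_t)/2) dB_t

Itô's formula for f(B_t) gives d f(B_t) = f'(B_t) dB_t + (1/2) f''(B_t) dt. Compute derivatives of f(x) = 3*exp(2*x)/4:
  f'(x)  = 3*exp(2*x)/2
  f''(x) = 3*exp(2*x)
Substitute x = B_t and multiply the f'' term by 1/2:
  drift     = (1/2) * (3*exp(2*x)) evaluated at B_t = 3*exp(2*B_t)/2
  diffusion = (3*exp(2*x)/2) evaluated at B_t = 3*exp(2*B_t)/2
Therefore d(3*exp(2*B_t)/4) = (3*exp(2*B_t)/2) dt + (3*exp(2*B_t)/2) dB_t.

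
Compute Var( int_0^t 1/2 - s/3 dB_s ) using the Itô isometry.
Var = t*(4*t^2 - 18*t + 27)/108

The Itô integral of a deterministic integrand f(s) has mean 0 because each increment f(s) * (B_{s+ds} - B_s) has mean 0. By the Itô isometry:
  Var( int_0^t f(s) dB_s ) = E[ (int_0^t f(s) dB_s)^2 ] = int_0^t f(s)^2 ds.
Here f(s) = 1/2 - s/3, so f(s)^2 = (2*s - 3)^2/36. Integrate:
  int_0^t ((2*s - 3)^2/36) ds = t*(4*t^2 - 18*t + 27)/108.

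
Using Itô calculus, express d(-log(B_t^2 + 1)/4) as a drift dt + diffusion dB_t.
d(-log(B_t^2 + 1)/4) = ((B_t^2 - 1)/(4*(B_t^2 + 1)^2)) dt + (-B_t/(2*B_t^2 + 2)) dB_t

Itô's formula for f(B_t) gives d f(B_t) = f'(B_t) dB_t + (1/2) f''(B_t) dt. Compute derivatives of f(x) = -log(x^2 + 1)/4:
  f'(x)  = -x/(2*x^2 + 2)
  f''(x) = (x^2 - 1)/(2*(x^2 + 1)^2)
Substitute x = B_t and multiply the f'' term by 1/2:
  drift     = (1/2) * ((x^2 - 1)/(2*(x^2 + 1)^2)) evaluated at B_t = (B_t^2 - 1)/(4*(B_t^2 + 1)^2)
  diffusion = (-x/(2*x^2 + 2)) evaluated at B_t = -B_t/(2*B_t^2 + 2)
Therefore d(-log(B_t^2 + 1)/4) = ((B_t^2 - 1)/(4*(B_t^2 + 1)^2)) dt + (-B_t/(2*B_t^2 + 2)) dB_t.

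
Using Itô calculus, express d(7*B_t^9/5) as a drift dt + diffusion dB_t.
d(7*B_t^9/5) = (252*B_t^7/5) dt + (63*B_t^8/5) dB_t

Itô's formula for f(B_t) gives d f(B_t) = f'(B_t) dB_t + (1/2) f''(B_t) dt. Compute derivatives of f(x) = 7*x^9/5:
  f'(x)  = 63*x^8/5
  f''(x) = 504*x^7/5
Substitute x = B_t and multiply the f'' term by 1/2:
  drift     = (1/2) * (504*x^7/5) evaluated at B_t = 252*B_t^7/5
  diffusion = (63*x^8/5) evaluated at B_t = 63*B_t^8/5
Therefore d(7*B_t^9/5) = (252*B_t^7/5) dt + (63*B_t^8/5) dB_t.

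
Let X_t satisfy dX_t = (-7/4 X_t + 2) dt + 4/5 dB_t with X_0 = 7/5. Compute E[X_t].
E[X_t] = 8/7 + 9*exp(-7*t/4)/35

Taking expectations and using E[dB_t] = 0, the mean m(t) = E[X_t] satisfies the ODE m'(t) = a m(t) + b with m(0) = x_0. With a = -7/4, b = 2, x_0 = 7/5, the solution is
  m(t) = x_0 * exp(a t) + (b/a) * (exp(a t) - 1)
       = (7/5) * exp((-7/4) t) + (2/(-7/4)) * (exp((-7/4) t) - 1)
       = 8/7 + 9*exp(-7*t/4)/35.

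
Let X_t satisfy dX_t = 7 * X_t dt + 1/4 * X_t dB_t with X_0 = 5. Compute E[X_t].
E[X_t] = 5*exp(7*t)

For GBM dX = mu X dt + sigma X dB with X_0 = x_0, apply Itô to Y = log X: dY = (mu - sigma^2/2) dt + sigma dB, so Y_t = log(x_0) + (mu - sigma^2/2) t + sigma B_t and hence X_t = x_0 * exp((mu - sigma^2/2) t + sigma B_t).
With mu = 7, sigma = 1/4, x_0 = 5, this gives:
  X_t = 5 * exp((223/32) * t + (1/4) * B_t).
Since sigma*B_t ~ Normal(0, sigma^2 t), E[exp(sigma*B_t)] = exp(sigma^2 t / 2); so E[X_t] = x_0 * exp((mu - sigma^2/2) t) * exp(sigma^2 t / 2) = x_0 * exp(mu t) = 5*exp(7*t).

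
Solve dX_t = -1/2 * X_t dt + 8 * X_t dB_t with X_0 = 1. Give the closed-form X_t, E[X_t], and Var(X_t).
X_t = 1 * exp((-65/2) t + (8) B_t); E[X_t] = exp(-t/2); Var(X_t) = (exp(64*t) - 1)*exp(-t)

For GBM dX = mu X dt + sigma X dB with X_0 = x_0, apply Itô to Y = log X: dY = (mu - sigma^2/2) dt + sigma dB, so Y_t = log(x_0) + (mu - sigma^2/2) t + sigma B_t and hence X_t = x_0 * exp((mu - sigma^2/2) t + sigma B_t).
With mu = -1/2, sigma = 8, x_0 = 1, this gives:
  X_t = 1 * exp((-65/2) * t + (8) * B_t).
Since sigma*B_t ~ Normal(0, sigma^2 t), E[exp(sigma*B_t)] = exp(sigma^2 t / 2); so E[X_t] = x_0 * exp((mu - sigma^2/2) t) * exp(sigma^2 t / 2) = x_0 * exp(mu t) = exp(-t/2).
Var(X_t) = E[X_t^2] - (E[X_t])^2 = x_0^2 * exp(2 mu t) * (exp(sigma^2 t) - 1) = (exp(64*t) - 1)*exp(-t).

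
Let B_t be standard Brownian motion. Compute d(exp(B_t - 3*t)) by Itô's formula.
d(exp(B_t - 3*t)) = (-5*exp(B_t - 3*t)/2) dt + (exp(B_t - 3*t)) dB_t

Itô's formula for f(t, x): d f(t, B_t) = (f_t + (1/2) f_xx) dt + f_x dB_t. Compute partials of f(t, x) = exp(-3*t + x):
  f_t(t,x)  = -3*exp(-3*t + x)
  f_x(t,x)  = exp(-3*t + x)
  f_xx(t,x) = exp(-3*t + x)
Assemble drift = f_t + (1/2) f_xx = -5*exp(-3*t + x)/2 and diffusion = f_x = exp(-3*t + x). Substituting x = B_t:
  d(exp(B_t - 3*t)) = (-5*exp(B_t - 3*t)/2) dt + (exp(B_t - 3*t)) dB_t.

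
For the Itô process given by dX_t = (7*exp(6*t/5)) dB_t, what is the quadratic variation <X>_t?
<X>_t = 245*exp(12*t/5)/12 - 245/12

For an Itô process dX_t = a(t) dt + b(t) dB_t, the quadratic variation is <X>_t = int_0^t b(s)^2 ds (the drift term does not contribute). Here b(s) = 7*exp(6*s/5), so
  b(s)^2 = 49*exp(12*s/5).
Integrating from 0 to t:
  <X>_t = int_0^t (49*exp(12*s/5)) ds = 245*exp(12*t/5)/12 - 245/12.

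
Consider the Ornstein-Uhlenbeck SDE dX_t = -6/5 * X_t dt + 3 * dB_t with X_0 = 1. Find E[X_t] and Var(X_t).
E[X_t] = exp(-6*t/5); Var(X_t) = 15/4 - 15*exp(-12*t/5)/4

The OU SDE dX = -theta X dt + sigma dB admits the integrating factor exp(theta t): d(exp(theta t) X_t) = sigma exp(theta t) dB_t. Integrating from 0 to t:
  X_t = x_0 * exp(-theta t) + sigma * int_0^t exp(-theta (t-s)) dB_s.
The Itô integral has mean 0 and (by the Itô isometry) variance sigma^2 * int_0^t exp(-2 theta (t - s)) ds = sigma^2 * (1 - exp(-2 theta t)) / (2 theta).
With theta = 6/5, sigma = 3, x_0 = 1:
  E[X_t] = 1 * exp(-6/5 t) = exp(-6*t/5)
  Var(X_t) = (3)^2 * (1 - exp(-2*6/5 t)) / (2 * 6/5) = 15/4 - 15*exp(-12*t/5)/4.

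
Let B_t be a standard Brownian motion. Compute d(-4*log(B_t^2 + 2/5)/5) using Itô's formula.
d(-4*log(B_t^2 + 2/5)/5) = (4*(5*B_t^2 - 2)/(5*B_t^2 + 2)^2) dt + (-8*B_t/(5*B_t^2 + 2)) dB_t

Itô's formula for f(B_t) gives d f(B_t) = f'(B_t) dB_t + (1/2) f''(B_t) dt. Compute derivatives of f(x) = -4*log(x^2 + 2/5)/5:
  f'(x)  = -8*x/(5*x^2 + 2)
  f''(x) = 8*(5*x^2 - 2)/(5*x^2 + 2)^2
Substitute x = B_t and multiply the f'' term by 1/2:
  drift     = (1/2) * (8*(5*x^2 - 2)/(5*x^2 + 2)^2) evaluated at B_t = 4*(5*B_t^2 - 2)/(5*B_t^2 + 2)^2
  diffusion = (-8*x/(5*x^2 + 2)) evaluated at B_t = -8*B_t/(5*B_t^2 + 2)
Therefore d(-4*log(B_t^2 + 2/5)/5) = (4*(5*B_t^2 - 2)/(5*B_t^2 + 2)^2) dt + (-8*B_t/(5*B_t^2 + 2)) dB_t.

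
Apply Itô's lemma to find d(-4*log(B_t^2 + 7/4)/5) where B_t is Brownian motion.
d(-4*log(B_t^2 + 7/4)/5) = (16*(4*B_t^2 - 7)/(5*(4*B_t^2 + 7)^2)) dt + (-32*B_t/(20*B_t^2 + 35)) dB_t

Itô's formula for f(B_t) gives d f(B_t) = f'(B_t) dB_t + (1/2) f''(B_t) dt. Compute derivatives of f(x) = -4*log(x^2 + 7/4)/5:
  f'(x)  = -32*x/(20*x^2 + 35)
  f''(x) = 32*(4*x^2 - 7)/(5*(4*x^2 + 7)^2)
Substitute x = B_t and multiply the f'' term by 1/2:
  drift     = (1/2) * (32*(4*x^2 - 7)/(5*(4*x^2 + 7)^2)) evaluated at B_t = 16*(4*B_t^2 - 7)/(5*(4*B_t^2 + 7)^2)
  diffusion = (-32*x/(20*x^2 + 35)) evaluated at B_t = -32*B_t/(20*B_t^2 + 35)
Therefore d(-4*log(B_t^2 + 7/4)/5) = (16*(4*B_t^2 - 7)/(5*(4*B_t^2 + 7)^2)) dt + (-32*B_t/(20*B_t^2 + 35)) dB_t.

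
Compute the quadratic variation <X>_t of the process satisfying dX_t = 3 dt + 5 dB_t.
<X>_t = 25*t

For an Itô process dX_t = a(t) dt + b(t) dB_t, the quadratic variation is <X>_t = int_0^t b(s)^2 ds (the drift term does not contribute). Here b(s) = 5, so
  b(s)^2 = 25.
Integrating from 0 to t:
  <X>_t = int_0^t (25) ds = 25*t.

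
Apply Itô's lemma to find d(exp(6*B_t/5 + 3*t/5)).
d(exp(6*B_t/5 + 3*t/5)) = (33*exp(6*B_t/5 + 3*t/5)/25) dt + (6*exp(6*B_t/5 + 3*t/5)/5) dB_t

Itô's formula for f(t, x): d f(t, B_t) = (f_t + (1/2) f_xx) dt + f_x dB_t. Compute partials of f(t, x) = exp(3*t/5 + 6*x/5):
  f_t(t,x)  = 3*exp(3*t/5 + 6*x/5)/5
  f_x(t,x)  = 6*exp(3*t/5 + 6*x/5)/5
  f_xx(t,x) = 36*exp(3*t/5 + 6*x/5)/25
Assemble drift = f_t + (1/2) f_xx = 33*exp(3*t/5 + 6*x/5)/25 and diffusion = f_x = 6*exp(3*t/5 + 6*x/5)/5. Substituting x = B_t:
  d(exp(6*B_t/5 + 3*t/5)) = (33*exp(6*B_t/5 + 3*t/5)/25) dt + (6*exp(6*B_t/5 + 3*t/5)/5) dB_t.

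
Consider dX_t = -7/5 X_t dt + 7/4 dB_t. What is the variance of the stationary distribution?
lim Var(X_t) = 35/32

The OU SDE dX = -theta X dt + sigma dB admits the integrating factor exp(theta t): d(exp(theta t) X_t) = sigma exp(theta t) dB_t. Integrating from 0 to t gives X_t = x_0 * exp(-theta t) + sigma * int_0^t exp(-theta (t-s)) dB_s for any initial x_0. The Itô integral has variance (by the Itô isometry) sigma^2 * int_0^t exp(-2 theta (t - s)) ds = sigma^2 * (1 - exp(-2 theta t)) / (2 theta), independent of x_0.
With theta = 7/5, sigma = 7/4:
  Var(X_t) = (7/4)^2 * (1 - exp(-2*7/5 t)) / (2 * 7/5) = 35/32 - 35*exp(-14*t/5)/32.
As t -> infinity, exp(-2*7/5 t) -> 0, so the stationary variance is sigma^2 / (2 theta) = 35/32.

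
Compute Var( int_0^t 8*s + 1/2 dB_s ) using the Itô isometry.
Var = t*(256*t^2 + 48*t + 3)/12

The Itô integral of a deterministic integrand f(s) has mean 0 because each increment f(s) * (B_{s+ds} - B_s) has mean 0. By the Itô isometry:
  Var( int_0^t f(s) dB_s ) = E[ (int_0^t f(s) dB_s)^2 ] = int_0^t f(s)^2 ds.
Here f(s) = 8*s + 1/2, so f(s)^2 = (16*s + 1)^2/4. Integrate:
  int_0^t ((16*s + 1)^2/4) ds = t*(256*t^2 + 48*t + 3)/12.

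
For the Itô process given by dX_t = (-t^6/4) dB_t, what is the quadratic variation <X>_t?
<X>_t = t^13/208

For an Itô process dX_t = a(t) dt + b(t) dB_t, the quadratic variation is <X>_t = int_0^t b(s)^2 ds (the drift term does not contribute). Here b(s) = -s^6/4, so
  b(s)^2 = s^12/16.
Integrating from 0 to t:
  <X>_t = int_0^t (s^12/16) ds = t^13/208.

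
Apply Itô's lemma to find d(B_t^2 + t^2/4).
d(B_t^2 + t^2/4) = (t/2 + 1) dt + (2*B_t) dB_t

Itô's formula for f(t, x): d f(t, B_t) = (f_t + (1/2) f_xx) dt + f_x dB_t. Compute partials of f(t, x) = t^2/4 + x^2:
  f_t(t,x)  = t/2
  f_x(t,x)  = 2*x
  f_xx(t,x) = 2
Assemble drift = f_t + (1/2) f_xx = t/2 + 1 and diffusion = f_x = 2*x. Substituting x = B_t:
  d(B_t^2 + t^2/4) = (t/2 + 1) dt + (2*B_t) dB_t.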